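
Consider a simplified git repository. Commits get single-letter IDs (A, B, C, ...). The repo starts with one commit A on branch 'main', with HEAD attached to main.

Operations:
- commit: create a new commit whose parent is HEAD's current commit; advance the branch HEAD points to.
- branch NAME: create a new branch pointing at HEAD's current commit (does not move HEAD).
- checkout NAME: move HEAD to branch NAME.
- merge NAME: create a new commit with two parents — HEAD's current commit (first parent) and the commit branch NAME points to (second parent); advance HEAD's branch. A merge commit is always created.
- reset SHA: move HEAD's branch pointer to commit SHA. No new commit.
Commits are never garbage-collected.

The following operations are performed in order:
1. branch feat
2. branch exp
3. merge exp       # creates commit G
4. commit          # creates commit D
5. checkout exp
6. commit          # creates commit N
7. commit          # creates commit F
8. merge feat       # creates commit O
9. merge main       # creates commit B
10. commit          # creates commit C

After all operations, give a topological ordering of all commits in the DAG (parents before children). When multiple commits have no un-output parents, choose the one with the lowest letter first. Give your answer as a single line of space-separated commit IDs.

Answer: A G D N F O B C

Derivation:
After op 1 (branch): HEAD=main@A [feat=A main=A]
After op 2 (branch): HEAD=main@A [exp=A feat=A main=A]
After op 3 (merge): HEAD=main@G [exp=A feat=A main=G]
After op 4 (commit): HEAD=main@D [exp=A feat=A main=D]
After op 5 (checkout): HEAD=exp@A [exp=A feat=A main=D]
After op 6 (commit): HEAD=exp@N [exp=N feat=A main=D]
After op 7 (commit): HEAD=exp@F [exp=F feat=A main=D]
After op 8 (merge): HEAD=exp@O [exp=O feat=A main=D]
After op 9 (merge): HEAD=exp@B [exp=B feat=A main=D]
After op 10 (commit): HEAD=exp@C [exp=C feat=A main=D]
commit A: parents=[]
commit B: parents=['O', 'D']
commit C: parents=['B']
commit D: parents=['G']
commit F: parents=['N']
commit G: parents=['A', 'A']
commit N: parents=['A']
commit O: parents=['F', 'A']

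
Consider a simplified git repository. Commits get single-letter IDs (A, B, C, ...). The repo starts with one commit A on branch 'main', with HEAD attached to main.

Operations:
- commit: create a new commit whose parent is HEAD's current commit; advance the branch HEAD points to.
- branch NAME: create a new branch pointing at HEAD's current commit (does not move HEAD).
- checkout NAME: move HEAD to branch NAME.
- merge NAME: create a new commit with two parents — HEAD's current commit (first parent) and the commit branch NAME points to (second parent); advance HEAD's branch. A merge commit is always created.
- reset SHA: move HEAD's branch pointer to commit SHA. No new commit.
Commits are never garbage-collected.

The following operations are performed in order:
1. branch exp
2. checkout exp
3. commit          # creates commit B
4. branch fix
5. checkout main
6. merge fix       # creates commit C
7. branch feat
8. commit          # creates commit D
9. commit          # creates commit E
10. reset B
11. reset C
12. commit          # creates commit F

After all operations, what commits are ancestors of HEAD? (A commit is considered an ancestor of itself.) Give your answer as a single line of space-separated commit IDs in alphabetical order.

Answer: A B C F

Derivation:
After op 1 (branch): HEAD=main@A [exp=A main=A]
After op 2 (checkout): HEAD=exp@A [exp=A main=A]
After op 3 (commit): HEAD=exp@B [exp=B main=A]
After op 4 (branch): HEAD=exp@B [exp=B fix=B main=A]
After op 5 (checkout): HEAD=main@A [exp=B fix=B main=A]
After op 6 (merge): HEAD=main@C [exp=B fix=B main=C]
After op 7 (branch): HEAD=main@C [exp=B feat=C fix=B main=C]
After op 8 (commit): HEAD=main@D [exp=B feat=C fix=B main=D]
After op 9 (commit): HEAD=main@E [exp=B feat=C fix=B main=E]
After op 10 (reset): HEAD=main@B [exp=B feat=C fix=B main=B]
After op 11 (reset): HEAD=main@C [exp=B feat=C fix=B main=C]
After op 12 (commit): HEAD=main@F [exp=B feat=C fix=B main=F]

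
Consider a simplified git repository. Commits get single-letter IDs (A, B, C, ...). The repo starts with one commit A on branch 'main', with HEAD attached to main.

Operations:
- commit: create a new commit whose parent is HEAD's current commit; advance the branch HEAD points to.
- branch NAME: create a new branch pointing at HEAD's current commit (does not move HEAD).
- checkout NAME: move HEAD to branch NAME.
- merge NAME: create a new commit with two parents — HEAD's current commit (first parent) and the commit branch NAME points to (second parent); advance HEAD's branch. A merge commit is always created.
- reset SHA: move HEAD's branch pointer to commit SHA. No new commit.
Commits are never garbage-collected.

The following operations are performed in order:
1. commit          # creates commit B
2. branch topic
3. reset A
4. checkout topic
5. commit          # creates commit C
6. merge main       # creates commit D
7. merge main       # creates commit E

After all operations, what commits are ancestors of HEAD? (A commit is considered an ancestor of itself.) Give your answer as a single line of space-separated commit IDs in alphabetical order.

Answer: A B C D E

Derivation:
After op 1 (commit): HEAD=main@B [main=B]
After op 2 (branch): HEAD=main@B [main=B topic=B]
After op 3 (reset): HEAD=main@A [main=A topic=B]
After op 4 (checkout): HEAD=topic@B [main=A topic=B]
After op 5 (commit): HEAD=topic@C [main=A topic=C]
After op 6 (merge): HEAD=topic@D [main=A topic=D]
After op 7 (merge): HEAD=topic@E [main=A topic=E]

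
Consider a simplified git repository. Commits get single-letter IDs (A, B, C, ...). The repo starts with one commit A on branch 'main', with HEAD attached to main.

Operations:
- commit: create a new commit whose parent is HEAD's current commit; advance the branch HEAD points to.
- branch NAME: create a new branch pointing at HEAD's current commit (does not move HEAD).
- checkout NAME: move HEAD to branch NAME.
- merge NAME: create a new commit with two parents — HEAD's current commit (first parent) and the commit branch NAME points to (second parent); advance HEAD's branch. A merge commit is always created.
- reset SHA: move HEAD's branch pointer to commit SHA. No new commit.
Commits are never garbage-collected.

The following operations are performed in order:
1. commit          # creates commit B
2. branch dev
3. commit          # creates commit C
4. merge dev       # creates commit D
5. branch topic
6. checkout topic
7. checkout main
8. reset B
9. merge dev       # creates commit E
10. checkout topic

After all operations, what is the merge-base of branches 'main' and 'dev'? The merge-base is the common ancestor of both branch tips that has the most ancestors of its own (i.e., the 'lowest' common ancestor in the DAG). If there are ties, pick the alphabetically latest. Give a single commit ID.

Answer: B

Derivation:
After op 1 (commit): HEAD=main@B [main=B]
After op 2 (branch): HEAD=main@B [dev=B main=B]
After op 3 (commit): HEAD=main@C [dev=B main=C]
After op 4 (merge): HEAD=main@D [dev=B main=D]
After op 5 (branch): HEAD=main@D [dev=B main=D topic=D]
After op 6 (checkout): HEAD=topic@D [dev=B main=D topic=D]
After op 7 (checkout): HEAD=main@D [dev=B main=D topic=D]
After op 8 (reset): HEAD=main@B [dev=B main=B topic=D]
After op 9 (merge): HEAD=main@E [dev=B main=E topic=D]
After op 10 (checkout): HEAD=topic@D [dev=B main=E topic=D]
ancestors(main=E): ['A', 'B', 'E']
ancestors(dev=B): ['A', 'B']
common: ['A', 'B']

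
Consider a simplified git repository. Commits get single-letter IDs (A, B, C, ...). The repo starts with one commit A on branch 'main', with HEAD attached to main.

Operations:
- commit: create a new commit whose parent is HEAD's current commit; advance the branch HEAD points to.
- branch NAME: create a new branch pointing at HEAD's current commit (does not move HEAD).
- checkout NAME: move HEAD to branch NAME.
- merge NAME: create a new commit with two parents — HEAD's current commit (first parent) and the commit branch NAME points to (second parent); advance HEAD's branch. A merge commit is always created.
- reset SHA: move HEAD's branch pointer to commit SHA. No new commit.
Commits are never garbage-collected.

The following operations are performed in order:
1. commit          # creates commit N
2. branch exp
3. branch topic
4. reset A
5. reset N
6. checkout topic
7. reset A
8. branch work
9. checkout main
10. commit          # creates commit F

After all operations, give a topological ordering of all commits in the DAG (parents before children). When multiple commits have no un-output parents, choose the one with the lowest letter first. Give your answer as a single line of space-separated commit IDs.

Answer: A N F

Derivation:
After op 1 (commit): HEAD=main@N [main=N]
After op 2 (branch): HEAD=main@N [exp=N main=N]
After op 3 (branch): HEAD=main@N [exp=N main=N topic=N]
After op 4 (reset): HEAD=main@A [exp=N main=A topic=N]
After op 5 (reset): HEAD=main@N [exp=N main=N topic=N]
After op 6 (checkout): HEAD=topic@N [exp=N main=N topic=N]
After op 7 (reset): HEAD=topic@A [exp=N main=N topic=A]
After op 8 (branch): HEAD=topic@A [exp=N main=N topic=A work=A]
After op 9 (checkout): HEAD=main@N [exp=N main=N topic=A work=A]
After op 10 (commit): HEAD=main@F [exp=N main=F topic=A work=A]
commit A: parents=[]
commit F: parents=['N']
commit N: parents=['A']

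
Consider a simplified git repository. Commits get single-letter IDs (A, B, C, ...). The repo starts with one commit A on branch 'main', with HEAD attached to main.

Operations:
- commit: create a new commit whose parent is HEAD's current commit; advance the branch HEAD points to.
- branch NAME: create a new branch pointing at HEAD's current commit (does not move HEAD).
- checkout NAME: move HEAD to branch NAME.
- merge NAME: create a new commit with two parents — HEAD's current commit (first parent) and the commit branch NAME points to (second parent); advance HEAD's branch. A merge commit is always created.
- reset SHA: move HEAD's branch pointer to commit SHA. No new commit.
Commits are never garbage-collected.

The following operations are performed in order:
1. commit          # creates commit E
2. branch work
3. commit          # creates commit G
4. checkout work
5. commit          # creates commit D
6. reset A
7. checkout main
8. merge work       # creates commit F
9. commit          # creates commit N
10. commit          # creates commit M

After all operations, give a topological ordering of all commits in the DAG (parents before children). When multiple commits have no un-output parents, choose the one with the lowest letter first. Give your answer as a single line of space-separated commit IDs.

Answer: A E D G F N M

Derivation:
After op 1 (commit): HEAD=main@E [main=E]
After op 2 (branch): HEAD=main@E [main=E work=E]
After op 3 (commit): HEAD=main@G [main=G work=E]
After op 4 (checkout): HEAD=work@E [main=G work=E]
After op 5 (commit): HEAD=work@D [main=G work=D]
After op 6 (reset): HEAD=work@A [main=G work=A]
After op 7 (checkout): HEAD=main@G [main=G work=A]
After op 8 (merge): HEAD=main@F [main=F work=A]
After op 9 (commit): HEAD=main@N [main=N work=A]
After op 10 (commit): HEAD=main@M [main=M work=A]
commit A: parents=[]
commit D: parents=['E']
commit E: parents=['A']
commit F: parents=['G', 'A']
commit G: parents=['E']
commit M: parents=['N']
commit N: parents=['F']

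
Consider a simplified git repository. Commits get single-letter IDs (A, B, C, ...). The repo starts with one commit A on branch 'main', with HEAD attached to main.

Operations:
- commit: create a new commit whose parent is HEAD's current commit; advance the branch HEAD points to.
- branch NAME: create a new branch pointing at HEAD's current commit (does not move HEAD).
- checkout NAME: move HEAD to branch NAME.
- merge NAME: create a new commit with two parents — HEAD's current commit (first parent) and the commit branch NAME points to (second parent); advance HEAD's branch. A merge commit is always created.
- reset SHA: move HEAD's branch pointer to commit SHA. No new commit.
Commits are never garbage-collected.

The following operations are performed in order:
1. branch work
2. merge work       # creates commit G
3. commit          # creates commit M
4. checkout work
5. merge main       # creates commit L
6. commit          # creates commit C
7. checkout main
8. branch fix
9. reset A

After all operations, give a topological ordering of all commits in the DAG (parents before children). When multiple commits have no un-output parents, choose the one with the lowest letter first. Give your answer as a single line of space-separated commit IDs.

Answer: A G M L C

Derivation:
After op 1 (branch): HEAD=main@A [main=A work=A]
After op 2 (merge): HEAD=main@G [main=G work=A]
After op 3 (commit): HEAD=main@M [main=M work=A]
After op 4 (checkout): HEAD=work@A [main=M work=A]
After op 5 (merge): HEAD=work@L [main=M work=L]
After op 6 (commit): HEAD=work@C [main=M work=C]
After op 7 (checkout): HEAD=main@M [main=M work=C]
After op 8 (branch): HEAD=main@M [fix=M main=M work=C]
After op 9 (reset): HEAD=main@A [fix=M main=A work=C]
commit A: parents=[]
commit C: parents=['L']
commit G: parents=['A', 'A']
commit L: parents=['A', 'M']
commit M: parents=['G']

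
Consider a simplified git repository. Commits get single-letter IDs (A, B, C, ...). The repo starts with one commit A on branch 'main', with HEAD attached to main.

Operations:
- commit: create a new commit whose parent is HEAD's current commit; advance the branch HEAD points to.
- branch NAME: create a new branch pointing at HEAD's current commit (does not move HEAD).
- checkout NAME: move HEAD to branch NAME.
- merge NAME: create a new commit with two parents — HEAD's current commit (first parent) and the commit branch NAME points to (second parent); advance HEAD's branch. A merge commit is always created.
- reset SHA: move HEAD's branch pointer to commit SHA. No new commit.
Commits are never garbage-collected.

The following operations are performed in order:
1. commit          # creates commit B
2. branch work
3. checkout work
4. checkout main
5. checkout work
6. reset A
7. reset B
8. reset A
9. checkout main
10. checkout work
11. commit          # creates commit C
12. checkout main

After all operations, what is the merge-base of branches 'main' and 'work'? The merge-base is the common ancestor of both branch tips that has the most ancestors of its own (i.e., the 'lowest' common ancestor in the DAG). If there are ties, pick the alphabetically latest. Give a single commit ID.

After op 1 (commit): HEAD=main@B [main=B]
After op 2 (branch): HEAD=main@B [main=B work=B]
After op 3 (checkout): HEAD=work@B [main=B work=B]
After op 4 (checkout): HEAD=main@B [main=B work=B]
After op 5 (checkout): HEAD=work@B [main=B work=B]
After op 6 (reset): HEAD=work@A [main=B work=A]
After op 7 (reset): HEAD=work@B [main=B work=B]
After op 8 (reset): HEAD=work@A [main=B work=A]
After op 9 (checkout): HEAD=main@B [main=B work=A]
After op 10 (checkout): HEAD=work@A [main=B work=A]
After op 11 (commit): HEAD=work@C [main=B work=C]
After op 12 (checkout): HEAD=main@B [main=B work=C]
ancestors(main=B): ['A', 'B']
ancestors(work=C): ['A', 'C']
common: ['A']

Answer: A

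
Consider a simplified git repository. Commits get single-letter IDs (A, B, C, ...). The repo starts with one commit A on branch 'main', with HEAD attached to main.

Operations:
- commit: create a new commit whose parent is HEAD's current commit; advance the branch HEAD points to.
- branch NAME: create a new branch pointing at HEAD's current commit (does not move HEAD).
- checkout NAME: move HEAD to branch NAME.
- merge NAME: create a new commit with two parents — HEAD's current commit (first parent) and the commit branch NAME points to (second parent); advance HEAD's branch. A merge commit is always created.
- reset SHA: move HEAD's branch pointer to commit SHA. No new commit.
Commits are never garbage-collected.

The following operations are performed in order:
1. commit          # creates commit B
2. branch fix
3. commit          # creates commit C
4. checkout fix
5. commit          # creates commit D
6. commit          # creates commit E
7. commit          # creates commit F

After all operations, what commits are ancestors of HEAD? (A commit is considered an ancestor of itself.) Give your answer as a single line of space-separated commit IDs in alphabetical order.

Answer: A B D E F

Derivation:
After op 1 (commit): HEAD=main@B [main=B]
After op 2 (branch): HEAD=main@B [fix=B main=B]
After op 3 (commit): HEAD=main@C [fix=B main=C]
After op 4 (checkout): HEAD=fix@B [fix=B main=C]
After op 5 (commit): HEAD=fix@D [fix=D main=C]
After op 6 (commit): HEAD=fix@E [fix=E main=C]
After op 7 (commit): HEAD=fix@F [fix=F main=C]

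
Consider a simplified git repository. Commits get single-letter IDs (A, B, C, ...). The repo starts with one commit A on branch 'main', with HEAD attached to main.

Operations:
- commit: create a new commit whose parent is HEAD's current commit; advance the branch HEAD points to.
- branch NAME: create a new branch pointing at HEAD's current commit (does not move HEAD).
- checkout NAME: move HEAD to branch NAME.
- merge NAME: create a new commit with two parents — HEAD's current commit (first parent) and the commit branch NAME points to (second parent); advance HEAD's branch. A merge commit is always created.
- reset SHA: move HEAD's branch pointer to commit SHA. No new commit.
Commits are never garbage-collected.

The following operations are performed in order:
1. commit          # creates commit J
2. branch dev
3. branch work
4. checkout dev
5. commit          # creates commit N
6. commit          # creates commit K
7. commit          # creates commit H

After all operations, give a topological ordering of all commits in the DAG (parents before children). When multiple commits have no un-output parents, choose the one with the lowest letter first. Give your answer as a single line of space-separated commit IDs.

Answer: A J N K H

Derivation:
After op 1 (commit): HEAD=main@J [main=J]
After op 2 (branch): HEAD=main@J [dev=J main=J]
After op 3 (branch): HEAD=main@J [dev=J main=J work=J]
After op 4 (checkout): HEAD=dev@J [dev=J main=J work=J]
After op 5 (commit): HEAD=dev@N [dev=N main=J work=J]
After op 6 (commit): HEAD=dev@K [dev=K main=J work=J]
After op 7 (commit): HEAD=dev@H [dev=H main=J work=J]
commit A: parents=[]
commit H: parents=['K']
commit J: parents=['A']
commit K: parents=['N']
commit N: parents=['J']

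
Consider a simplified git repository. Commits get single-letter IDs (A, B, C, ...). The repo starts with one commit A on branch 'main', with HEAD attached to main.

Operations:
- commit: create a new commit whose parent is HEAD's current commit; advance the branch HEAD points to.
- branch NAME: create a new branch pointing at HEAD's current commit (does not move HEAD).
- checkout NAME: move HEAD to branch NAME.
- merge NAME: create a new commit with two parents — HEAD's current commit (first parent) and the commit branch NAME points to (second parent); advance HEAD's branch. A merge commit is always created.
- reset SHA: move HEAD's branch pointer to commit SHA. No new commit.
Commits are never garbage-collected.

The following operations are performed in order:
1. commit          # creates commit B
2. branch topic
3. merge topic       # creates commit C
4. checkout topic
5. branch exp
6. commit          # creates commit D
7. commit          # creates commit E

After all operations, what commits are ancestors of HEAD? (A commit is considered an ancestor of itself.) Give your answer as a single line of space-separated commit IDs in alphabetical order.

After op 1 (commit): HEAD=main@B [main=B]
After op 2 (branch): HEAD=main@B [main=B topic=B]
After op 3 (merge): HEAD=main@C [main=C topic=B]
After op 4 (checkout): HEAD=topic@B [main=C topic=B]
After op 5 (branch): HEAD=topic@B [exp=B main=C topic=B]
After op 6 (commit): HEAD=topic@D [exp=B main=C topic=D]
After op 7 (commit): HEAD=topic@E [exp=B main=C topic=E]

Answer: A B D E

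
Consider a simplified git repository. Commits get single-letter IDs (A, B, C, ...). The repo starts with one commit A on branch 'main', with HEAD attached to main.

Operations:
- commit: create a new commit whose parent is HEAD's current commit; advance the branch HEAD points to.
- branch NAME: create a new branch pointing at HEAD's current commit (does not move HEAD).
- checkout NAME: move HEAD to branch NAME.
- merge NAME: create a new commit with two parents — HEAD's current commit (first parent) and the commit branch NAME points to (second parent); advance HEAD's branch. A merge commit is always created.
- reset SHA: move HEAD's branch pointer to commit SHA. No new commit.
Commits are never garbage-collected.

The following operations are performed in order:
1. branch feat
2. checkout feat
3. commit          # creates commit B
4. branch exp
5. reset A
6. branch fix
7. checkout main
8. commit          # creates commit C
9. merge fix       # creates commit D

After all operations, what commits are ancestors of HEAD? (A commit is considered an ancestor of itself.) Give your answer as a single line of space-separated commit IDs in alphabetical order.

After op 1 (branch): HEAD=main@A [feat=A main=A]
After op 2 (checkout): HEAD=feat@A [feat=A main=A]
After op 3 (commit): HEAD=feat@B [feat=B main=A]
After op 4 (branch): HEAD=feat@B [exp=B feat=B main=A]
After op 5 (reset): HEAD=feat@A [exp=B feat=A main=A]
After op 6 (branch): HEAD=feat@A [exp=B feat=A fix=A main=A]
After op 7 (checkout): HEAD=main@A [exp=B feat=A fix=A main=A]
After op 8 (commit): HEAD=main@C [exp=B feat=A fix=A main=C]
After op 9 (merge): HEAD=main@D [exp=B feat=A fix=A main=D]

Answer: A C D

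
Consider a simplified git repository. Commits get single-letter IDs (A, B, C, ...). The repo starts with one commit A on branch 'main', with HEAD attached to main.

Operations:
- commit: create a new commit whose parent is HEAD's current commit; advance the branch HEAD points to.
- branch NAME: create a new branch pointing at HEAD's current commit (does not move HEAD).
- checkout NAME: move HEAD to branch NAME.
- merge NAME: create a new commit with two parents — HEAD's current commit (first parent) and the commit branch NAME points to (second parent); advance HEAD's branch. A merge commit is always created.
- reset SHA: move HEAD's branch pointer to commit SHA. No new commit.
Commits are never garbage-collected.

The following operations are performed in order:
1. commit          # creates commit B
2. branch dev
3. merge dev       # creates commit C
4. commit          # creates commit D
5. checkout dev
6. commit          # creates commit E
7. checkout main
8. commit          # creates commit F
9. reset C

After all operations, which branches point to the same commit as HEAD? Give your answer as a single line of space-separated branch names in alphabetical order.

After op 1 (commit): HEAD=main@B [main=B]
After op 2 (branch): HEAD=main@B [dev=B main=B]
After op 3 (merge): HEAD=main@C [dev=B main=C]
After op 4 (commit): HEAD=main@D [dev=B main=D]
After op 5 (checkout): HEAD=dev@B [dev=B main=D]
After op 6 (commit): HEAD=dev@E [dev=E main=D]
After op 7 (checkout): HEAD=main@D [dev=E main=D]
After op 8 (commit): HEAD=main@F [dev=E main=F]
After op 9 (reset): HEAD=main@C [dev=E main=C]

Answer: main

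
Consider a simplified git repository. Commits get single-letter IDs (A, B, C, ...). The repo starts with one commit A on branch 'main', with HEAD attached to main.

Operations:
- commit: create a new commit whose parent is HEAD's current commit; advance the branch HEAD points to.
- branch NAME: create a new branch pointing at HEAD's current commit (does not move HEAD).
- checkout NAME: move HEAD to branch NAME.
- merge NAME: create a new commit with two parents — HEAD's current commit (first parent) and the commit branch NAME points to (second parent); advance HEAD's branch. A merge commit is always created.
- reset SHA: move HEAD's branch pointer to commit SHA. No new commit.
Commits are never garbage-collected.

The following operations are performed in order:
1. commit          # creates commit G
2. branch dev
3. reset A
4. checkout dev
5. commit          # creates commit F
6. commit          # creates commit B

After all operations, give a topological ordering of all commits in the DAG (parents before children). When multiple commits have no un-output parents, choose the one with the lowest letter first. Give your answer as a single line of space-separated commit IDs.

Answer: A G F B

Derivation:
After op 1 (commit): HEAD=main@G [main=G]
After op 2 (branch): HEAD=main@G [dev=G main=G]
After op 3 (reset): HEAD=main@A [dev=G main=A]
After op 4 (checkout): HEAD=dev@G [dev=G main=A]
After op 5 (commit): HEAD=dev@F [dev=F main=A]
After op 6 (commit): HEAD=dev@B [dev=B main=A]
commit A: parents=[]
commit B: parents=['F']
commit F: parents=['G']
commit G: parents=['A']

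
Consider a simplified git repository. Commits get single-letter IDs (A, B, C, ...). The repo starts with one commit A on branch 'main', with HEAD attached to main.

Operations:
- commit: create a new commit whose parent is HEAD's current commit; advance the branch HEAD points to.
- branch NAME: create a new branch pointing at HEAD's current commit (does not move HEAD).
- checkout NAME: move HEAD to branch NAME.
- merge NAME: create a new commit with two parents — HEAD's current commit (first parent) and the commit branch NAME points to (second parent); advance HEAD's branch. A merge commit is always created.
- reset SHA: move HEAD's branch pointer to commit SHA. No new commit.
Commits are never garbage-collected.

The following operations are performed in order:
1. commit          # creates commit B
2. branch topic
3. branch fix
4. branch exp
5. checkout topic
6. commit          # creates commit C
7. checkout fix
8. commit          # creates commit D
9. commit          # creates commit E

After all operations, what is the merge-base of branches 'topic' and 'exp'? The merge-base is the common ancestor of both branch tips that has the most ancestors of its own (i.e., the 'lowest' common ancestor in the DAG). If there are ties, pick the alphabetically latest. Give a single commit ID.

After op 1 (commit): HEAD=main@B [main=B]
After op 2 (branch): HEAD=main@B [main=B topic=B]
After op 3 (branch): HEAD=main@B [fix=B main=B topic=B]
After op 4 (branch): HEAD=main@B [exp=B fix=B main=B topic=B]
After op 5 (checkout): HEAD=topic@B [exp=B fix=B main=B topic=B]
After op 6 (commit): HEAD=topic@C [exp=B fix=B main=B topic=C]
After op 7 (checkout): HEAD=fix@B [exp=B fix=B main=B topic=C]
After op 8 (commit): HEAD=fix@D [exp=B fix=D main=B topic=C]
After op 9 (commit): HEAD=fix@E [exp=B fix=E main=B topic=C]
ancestors(topic=C): ['A', 'B', 'C']
ancestors(exp=B): ['A', 'B']
common: ['A', 'B']

Answer: B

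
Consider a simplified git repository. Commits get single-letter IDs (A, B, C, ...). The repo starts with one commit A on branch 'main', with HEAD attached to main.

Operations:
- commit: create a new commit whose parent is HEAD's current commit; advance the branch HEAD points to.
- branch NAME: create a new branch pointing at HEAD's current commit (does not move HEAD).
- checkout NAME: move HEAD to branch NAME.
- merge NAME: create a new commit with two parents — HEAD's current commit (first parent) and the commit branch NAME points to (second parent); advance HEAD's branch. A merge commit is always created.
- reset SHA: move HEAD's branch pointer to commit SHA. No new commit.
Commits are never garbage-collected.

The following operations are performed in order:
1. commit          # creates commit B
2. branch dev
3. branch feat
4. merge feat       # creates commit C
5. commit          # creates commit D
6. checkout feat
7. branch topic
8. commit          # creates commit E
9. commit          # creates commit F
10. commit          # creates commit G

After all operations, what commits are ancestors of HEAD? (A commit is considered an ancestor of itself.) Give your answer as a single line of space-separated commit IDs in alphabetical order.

Answer: A B E F G

Derivation:
After op 1 (commit): HEAD=main@B [main=B]
After op 2 (branch): HEAD=main@B [dev=B main=B]
After op 3 (branch): HEAD=main@B [dev=B feat=B main=B]
After op 4 (merge): HEAD=main@C [dev=B feat=B main=C]
After op 5 (commit): HEAD=main@D [dev=B feat=B main=D]
After op 6 (checkout): HEAD=feat@B [dev=B feat=B main=D]
After op 7 (branch): HEAD=feat@B [dev=B feat=B main=D topic=B]
After op 8 (commit): HEAD=feat@E [dev=B feat=E main=D topic=B]
After op 9 (commit): HEAD=feat@F [dev=B feat=F main=D topic=B]
After op 10 (commit): HEAD=feat@G [dev=B feat=G main=D topic=B]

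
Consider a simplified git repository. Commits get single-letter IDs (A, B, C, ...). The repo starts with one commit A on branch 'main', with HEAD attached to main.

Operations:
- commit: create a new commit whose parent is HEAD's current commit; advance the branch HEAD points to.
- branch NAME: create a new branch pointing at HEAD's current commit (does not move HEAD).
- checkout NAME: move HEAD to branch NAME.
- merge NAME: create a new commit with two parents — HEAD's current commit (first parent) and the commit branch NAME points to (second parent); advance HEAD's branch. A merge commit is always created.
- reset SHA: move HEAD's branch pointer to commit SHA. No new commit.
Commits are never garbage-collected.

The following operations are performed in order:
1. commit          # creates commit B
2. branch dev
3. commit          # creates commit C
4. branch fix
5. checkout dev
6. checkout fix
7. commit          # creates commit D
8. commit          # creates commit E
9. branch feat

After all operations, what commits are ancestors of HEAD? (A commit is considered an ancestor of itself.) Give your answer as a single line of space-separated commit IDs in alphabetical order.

Answer: A B C D E

Derivation:
After op 1 (commit): HEAD=main@B [main=B]
After op 2 (branch): HEAD=main@B [dev=B main=B]
After op 3 (commit): HEAD=main@C [dev=B main=C]
After op 4 (branch): HEAD=main@C [dev=B fix=C main=C]
After op 5 (checkout): HEAD=dev@B [dev=B fix=C main=C]
After op 6 (checkout): HEAD=fix@C [dev=B fix=C main=C]
After op 7 (commit): HEAD=fix@D [dev=B fix=D main=C]
After op 8 (commit): HEAD=fix@E [dev=B fix=E main=C]
After op 9 (branch): HEAD=fix@E [dev=B feat=E fix=E main=C]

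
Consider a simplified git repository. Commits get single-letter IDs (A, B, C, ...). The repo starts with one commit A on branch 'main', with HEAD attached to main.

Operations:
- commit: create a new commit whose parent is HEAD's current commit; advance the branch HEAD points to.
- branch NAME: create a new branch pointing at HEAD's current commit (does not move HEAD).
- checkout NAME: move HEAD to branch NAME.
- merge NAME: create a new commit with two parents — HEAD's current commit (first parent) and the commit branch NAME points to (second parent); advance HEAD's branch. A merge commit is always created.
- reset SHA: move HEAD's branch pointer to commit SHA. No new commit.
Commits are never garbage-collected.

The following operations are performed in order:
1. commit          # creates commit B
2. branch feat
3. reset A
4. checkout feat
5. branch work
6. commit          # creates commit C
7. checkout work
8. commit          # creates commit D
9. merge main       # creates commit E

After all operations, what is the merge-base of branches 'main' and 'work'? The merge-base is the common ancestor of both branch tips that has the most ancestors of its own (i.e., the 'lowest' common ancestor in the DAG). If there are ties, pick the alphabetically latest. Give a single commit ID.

After op 1 (commit): HEAD=main@B [main=B]
After op 2 (branch): HEAD=main@B [feat=B main=B]
After op 3 (reset): HEAD=main@A [feat=B main=A]
After op 4 (checkout): HEAD=feat@B [feat=B main=A]
After op 5 (branch): HEAD=feat@B [feat=B main=A work=B]
After op 6 (commit): HEAD=feat@C [feat=C main=A work=B]
After op 7 (checkout): HEAD=work@B [feat=C main=A work=B]
After op 8 (commit): HEAD=work@D [feat=C main=A work=D]
After op 9 (merge): HEAD=work@E [feat=C main=A work=E]
ancestors(main=A): ['A']
ancestors(work=E): ['A', 'B', 'D', 'E']
common: ['A']

Answer: A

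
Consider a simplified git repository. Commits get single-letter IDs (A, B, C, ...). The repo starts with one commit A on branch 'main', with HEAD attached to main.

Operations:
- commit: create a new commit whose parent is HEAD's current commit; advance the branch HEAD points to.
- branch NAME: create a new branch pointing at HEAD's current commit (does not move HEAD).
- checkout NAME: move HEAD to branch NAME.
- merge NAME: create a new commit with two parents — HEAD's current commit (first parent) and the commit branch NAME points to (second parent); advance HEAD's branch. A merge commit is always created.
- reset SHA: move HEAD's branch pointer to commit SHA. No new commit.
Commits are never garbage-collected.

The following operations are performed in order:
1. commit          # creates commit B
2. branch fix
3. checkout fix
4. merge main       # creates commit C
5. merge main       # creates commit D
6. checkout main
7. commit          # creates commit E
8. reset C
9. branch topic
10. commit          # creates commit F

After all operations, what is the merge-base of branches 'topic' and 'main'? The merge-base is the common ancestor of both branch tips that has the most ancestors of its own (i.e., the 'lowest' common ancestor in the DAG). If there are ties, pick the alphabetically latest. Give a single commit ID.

Answer: C

Derivation:
After op 1 (commit): HEAD=main@B [main=B]
After op 2 (branch): HEAD=main@B [fix=B main=B]
After op 3 (checkout): HEAD=fix@B [fix=B main=B]
After op 4 (merge): HEAD=fix@C [fix=C main=B]
After op 5 (merge): HEAD=fix@D [fix=D main=B]
After op 6 (checkout): HEAD=main@B [fix=D main=B]
After op 7 (commit): HEAD=main@E [fix=D main=E]
After op 8 (reset): HEAD=main@C [fix=D main=C]
After op 9 (branch): HEAD=main@C [fix=D main=C topic=C]
After op 10 (commit): HEAD=main@F [fix=D main=F topic=C]
ancestors(topic=C): ['A', 'B', 'C']
ancestors(main=F): ['A', 'B', 'C', 'F']
common: ['A', 'B', 'C']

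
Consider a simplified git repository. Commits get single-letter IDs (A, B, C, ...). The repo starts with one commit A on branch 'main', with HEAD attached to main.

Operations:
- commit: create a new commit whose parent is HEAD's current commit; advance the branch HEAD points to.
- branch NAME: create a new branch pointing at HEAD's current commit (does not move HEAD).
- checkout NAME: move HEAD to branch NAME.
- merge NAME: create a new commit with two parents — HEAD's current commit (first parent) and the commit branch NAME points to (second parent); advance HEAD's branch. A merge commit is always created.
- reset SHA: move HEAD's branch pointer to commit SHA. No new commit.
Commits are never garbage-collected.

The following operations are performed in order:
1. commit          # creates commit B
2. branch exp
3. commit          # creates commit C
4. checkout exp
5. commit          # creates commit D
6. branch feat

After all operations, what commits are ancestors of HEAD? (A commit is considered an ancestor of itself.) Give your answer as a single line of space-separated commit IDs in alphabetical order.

After op 1 (commit): HEAD=main@B [main=B]
After op 2 (branch): HEAD=main@B [exp=B main=B]
After op 3 (commit): HEAD=main@C [exp=B main=C]
After op 4 (checkout): HEAD=exp@B [exp=B main=C]
After op 5 (commit): HEAD=exp@D [exp=D main=C]
After op 6 (branch): HEAD=exp@D [exp=D feat=D main=C]

Answer: A B D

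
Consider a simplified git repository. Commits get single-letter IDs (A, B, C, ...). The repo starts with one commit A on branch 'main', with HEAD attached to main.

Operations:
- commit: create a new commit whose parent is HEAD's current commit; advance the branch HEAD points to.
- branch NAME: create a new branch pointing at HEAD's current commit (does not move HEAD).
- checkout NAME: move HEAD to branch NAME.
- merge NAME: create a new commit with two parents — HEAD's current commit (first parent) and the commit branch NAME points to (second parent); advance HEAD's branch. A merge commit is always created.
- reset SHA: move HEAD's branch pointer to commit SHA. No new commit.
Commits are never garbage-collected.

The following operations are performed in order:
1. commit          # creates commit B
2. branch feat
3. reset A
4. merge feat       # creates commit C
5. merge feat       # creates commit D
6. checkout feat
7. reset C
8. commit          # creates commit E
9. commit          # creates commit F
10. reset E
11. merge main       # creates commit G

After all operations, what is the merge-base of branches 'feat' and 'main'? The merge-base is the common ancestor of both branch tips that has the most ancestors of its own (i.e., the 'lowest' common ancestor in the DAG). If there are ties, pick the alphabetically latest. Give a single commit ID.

After op 1 (commit): HEAD=main@B [main=B]
After op 2 (branch): HEAD=main@B [feat=B main=B]
After op 3 (reset): HEAD=main@A [feat=B main=A]
After op 4 (merge): HEAD=main@C [feat=B main=C]
After op 5 (merge): HEAD=main@D [feat=B main=D]
After op 6 (checkout): HEAD=feat@B [feat=B main=D]
After op 7 (reset): HEAD=feat@C [feat=C main=D]
After op 8 (commit): HEAD=feat@E [feat=E main=D]
After op 9 (commit): HEAD=feat@F [feat=F main=D]
After op 10 (reset): HEAD=feat@E [feat=E main=D]
After op 11 (merge): HEAD=feat@G [feat=G main=D]
ancestors(feat=G): ['A', 'B', 'C', 'D', 'E', 'G']
ancestors(main=D): ['A', 'B', 'C', 'D']
common: ['A', 'B', 'C', 'D']

Answer: D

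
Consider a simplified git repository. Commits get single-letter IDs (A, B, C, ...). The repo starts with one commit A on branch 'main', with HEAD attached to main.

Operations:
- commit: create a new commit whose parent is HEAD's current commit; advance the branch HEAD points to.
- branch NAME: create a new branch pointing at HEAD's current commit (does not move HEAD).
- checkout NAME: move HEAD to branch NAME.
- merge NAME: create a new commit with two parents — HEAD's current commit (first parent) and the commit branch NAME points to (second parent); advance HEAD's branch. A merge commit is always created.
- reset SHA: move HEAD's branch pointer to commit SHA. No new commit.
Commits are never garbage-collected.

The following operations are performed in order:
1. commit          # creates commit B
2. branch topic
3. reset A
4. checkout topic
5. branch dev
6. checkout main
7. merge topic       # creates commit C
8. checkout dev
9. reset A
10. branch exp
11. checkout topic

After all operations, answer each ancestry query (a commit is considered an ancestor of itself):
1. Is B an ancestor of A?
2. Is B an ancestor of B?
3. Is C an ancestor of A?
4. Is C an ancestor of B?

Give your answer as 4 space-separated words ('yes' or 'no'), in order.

Answer: no yes no no

Derivation:
After op 1 (commit): HEAD=main@B [main=B]
After op 2 (branch): HEAD=main@B [main=B topic=B]
After op 3 (reset): HEAD=main@A [main=A topic=B]
After op 4 (checkout): HEAD=topic@B [main=A topic=B]
After op 5 (branch): HEAD=topic@B [dev=B main=A topic=B]
After op 6 (checkout): HEAD=main@A [dev=B main=A topic=B]
After op 7 (merge): HEAD=main@C [dev=B main=C topic=B]
After op 8 (checkout): HEAD=dev@B [dev=B main=C topic=B]
After op 9 (reset): HEAD=dev@A [dev=A main=C topic=B]
After op 10 (branch): HEAD=dev@A [dev=A exp=A main=C topic=B]
After op 11 (checkout): HEAD=topic@B [dev=A exp=A main=C topic=B]
ancestors(A) = {A}; B in? no
ancestors(B) = {A,B}; B in? yes
ancestors(A) = {A}; C in? no
ancestors(B) = {A,B}; C in? no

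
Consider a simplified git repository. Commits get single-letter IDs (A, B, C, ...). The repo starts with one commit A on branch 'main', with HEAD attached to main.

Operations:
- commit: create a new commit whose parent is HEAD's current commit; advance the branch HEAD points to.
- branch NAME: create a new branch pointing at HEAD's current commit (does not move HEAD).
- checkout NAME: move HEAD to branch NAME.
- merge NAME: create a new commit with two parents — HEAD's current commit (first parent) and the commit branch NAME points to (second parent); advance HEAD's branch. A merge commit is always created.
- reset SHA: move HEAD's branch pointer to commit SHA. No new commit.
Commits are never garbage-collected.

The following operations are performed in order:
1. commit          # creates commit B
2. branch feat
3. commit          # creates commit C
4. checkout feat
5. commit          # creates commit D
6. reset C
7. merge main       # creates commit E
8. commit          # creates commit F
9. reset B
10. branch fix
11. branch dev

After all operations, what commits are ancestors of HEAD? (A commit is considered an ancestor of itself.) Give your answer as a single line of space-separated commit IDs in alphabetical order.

After op 1 (commit): HEAD=main@B [main=B]
After op 2 (branch): HEAD=main@B [feat=B main=B]
After op 3 (commit): HEAD=main@C [feat=B main=C]
After op 4 (checkout): HEAD=feat@B [feat=B main=C]
After op 5 (commit): HEAD=feat@D [feat=D main=C]
After op 6 (reset): HEAD=feat@C [feat=C main=C]
After op 7 (merge): HEAD=feat@E [feat=E main=C]
After op 8 (commit): HEAD=feat@F [feat=F main=C]
After op 9 (reset): HEAD=feat@B [feat=B main=C]
After op 10 (branch): HEAD=feat@B [feat=B fix=B main=C]
After op 11 (branch): HEAD=feat@B [dev=B feat=B fix=B main=C]

Answer: A B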